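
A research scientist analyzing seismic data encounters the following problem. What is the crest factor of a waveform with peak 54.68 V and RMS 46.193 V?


Crest factor is the ratio of peak to RMS:
CF = V_peak / V_rms
   = 54.68 / 46.193
   = 1.1837

1.1837


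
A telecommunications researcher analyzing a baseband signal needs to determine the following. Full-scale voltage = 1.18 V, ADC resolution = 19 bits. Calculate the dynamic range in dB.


Dynamic range from full-scale to LSB:
V_min = V_max / 2^bits = 1.18 / 2^19
DR = 20 * log10(V_max / V_min)
   = 20 * log10(2^19)
   = 20 * 19 * log10(2)
   = 114.39 dB

114.39 dB


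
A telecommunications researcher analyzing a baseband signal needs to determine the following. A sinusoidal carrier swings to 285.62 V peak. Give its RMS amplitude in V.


RMS voltage for a sinusoidal waveform:
V_rms = V_peak / sqrt(2)
      = 285.62 / 1.414214
      = 201.964 V

201.964 V


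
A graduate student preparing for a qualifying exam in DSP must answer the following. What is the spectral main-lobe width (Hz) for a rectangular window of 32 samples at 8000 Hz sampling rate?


Main lobe width for a rectangular window:
Width = 2 * fs / N
      = 2 * 8000 / 32
      = 16000 / 32
      = 500.0 Hz

500.0 Hz


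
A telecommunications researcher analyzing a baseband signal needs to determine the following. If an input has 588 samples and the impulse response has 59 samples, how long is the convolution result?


Linear convolution output length:
L = N + M - 1
  = 588 + 59 - 1
  = 646 samples

646


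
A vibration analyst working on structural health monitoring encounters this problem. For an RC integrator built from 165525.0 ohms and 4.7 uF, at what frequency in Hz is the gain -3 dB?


Cutoff frequency of a first-order RC filter:
fc = 1 / (2 * pi * R * C)
C = 4.7 uF = 4.7e-06 F
fc = 1 / (2 * pi * 165525.0 * 4.7e-06)
   = 1 / 4.8881139654632
   = 0.204578 Hz

0.204578 Hz


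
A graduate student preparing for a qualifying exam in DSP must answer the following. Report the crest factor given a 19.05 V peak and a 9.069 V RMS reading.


Crest factor is the ratio of peak to RMS:
CF = V_peak / V_rms
   = 19.05 / 9.069
   = 2.1006

2.1006


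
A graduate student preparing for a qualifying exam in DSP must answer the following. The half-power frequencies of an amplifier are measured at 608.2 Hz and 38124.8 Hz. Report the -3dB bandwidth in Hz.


Bandwidth is the difference of -3dB frequencies:
BW = f_high - f_low
   = 38124.8 - 608.2
   = 37516.6 Hz

37516.6 Hz


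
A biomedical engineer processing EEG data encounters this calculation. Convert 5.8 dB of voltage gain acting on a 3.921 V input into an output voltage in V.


Output voltage from dB gain:
V_out = V_in * 10^(gain_dB / 20)
      = 3.921 * 10^(5.8 / 20)
      = 3.921 * 1.949845
      = 7.6453 V

7.6453 V


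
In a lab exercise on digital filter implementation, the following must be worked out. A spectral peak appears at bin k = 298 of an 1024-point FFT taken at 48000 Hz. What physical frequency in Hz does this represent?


Frequency of DFT bin k:
f_k = k * fs / N
    = 298 * 48000 / 1024
    = 14304000 / 1024
    = 13968.75 Hz

13968.75 Hz


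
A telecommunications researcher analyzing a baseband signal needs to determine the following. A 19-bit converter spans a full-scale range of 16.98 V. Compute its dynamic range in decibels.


Dynamic range from full-scale to LSB:
V_min = V_max / 2^bits = 16.98 / 2^19
DR = 20 * log10(V_max / V_min)
   = 20 * log10(2^19)
   = 20 * 19 * log10(2)
   = 114.39 dB

114.39 dB


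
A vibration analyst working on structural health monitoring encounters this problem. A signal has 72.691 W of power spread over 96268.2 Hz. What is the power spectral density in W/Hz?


Power spectral density:
PSD = P / BW
    = 72.691 / 96268.2
    = 0.00075509 W/Hz

0.00075509 W/Hz


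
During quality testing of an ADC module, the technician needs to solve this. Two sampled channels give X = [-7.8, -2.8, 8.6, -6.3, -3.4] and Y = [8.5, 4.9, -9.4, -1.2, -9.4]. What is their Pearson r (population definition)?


Pearson correlation coefficient (population):
r = cov(X,Y) / (std(X) * std(Y))
Mean X = -2.34, Mean Y = -1.32
Cov(X,Y) = -27.3568
Std(X) = 5.770823, Std(Y) = 7.289829
r = -0.6503

-0.6503


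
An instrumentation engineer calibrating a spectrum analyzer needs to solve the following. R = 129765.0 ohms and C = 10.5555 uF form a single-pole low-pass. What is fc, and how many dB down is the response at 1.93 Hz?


Step 1 — cutoff frequency:
fc = 1 / (2*pi*R*C)
C = 10.5555 uF = 1.05555e-05 F
fc = 1 / (2*pi*129765.0*1.05555e-05)
   = 0.116194 Hz

Step 2 — magnitude at f = 1.93 Hz:
|H(f)| = 1 / sqrt(1 + (f/fc)^2)
f/fc = 1.93 / 0.116194 = 16.610152
|H| = 1 / sqrt(1 + 275.897149) = 0.0600953
|H|_dB = 20*log10(0.0600953) = -24.42 dB

fc = 0.116194 Hz; |H(1.93 Hz)| = -24.42 dB


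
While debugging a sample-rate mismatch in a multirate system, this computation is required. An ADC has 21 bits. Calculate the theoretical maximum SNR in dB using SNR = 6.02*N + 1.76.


Theoretical SNR for a full-scale sinusoid:
SNR = 6.02 * N + 1.76
    = 6.02 * 21 + 1.76
    = 126.42 + 1.76
    = 128.18 dB

128.18 dB


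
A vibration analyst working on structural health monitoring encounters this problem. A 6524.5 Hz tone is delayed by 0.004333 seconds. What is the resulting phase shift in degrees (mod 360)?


Phase shift from frequency and time delay:
phi = 360 * f * t_delay
    = 360 * 6524.5 * 0.004333
    = 10177.44 degrees
    mod 360 = 97.44 degrees

97.44 degrees


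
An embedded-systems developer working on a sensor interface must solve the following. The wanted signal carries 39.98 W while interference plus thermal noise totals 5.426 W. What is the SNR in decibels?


SNR in decibels:
SNR = 10 * log10(Ps / Pn)
    = 10 * log10(39.98 / 5.426)
    = 10 * log10(7.3682)
    = 10 * 0.8674
    = 8.67 dB

8.67 dB


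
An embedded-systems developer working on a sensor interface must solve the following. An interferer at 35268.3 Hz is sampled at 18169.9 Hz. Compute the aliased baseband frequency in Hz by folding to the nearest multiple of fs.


Compute the nearest integer multiple of fs to the signal:
n = round(35268.3 / 18169.9) = 2
f_alias = |35268.3 - 2 * 18169.9|
        = |35268.3 - 36339.8|
        = 1071.5 Hz

1071.5


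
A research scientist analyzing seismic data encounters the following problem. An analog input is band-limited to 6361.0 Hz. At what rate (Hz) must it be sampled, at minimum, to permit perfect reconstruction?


The Nyquist rate is twice the maximum frequency component.
fs_min = 2 * fmax
      = 2 * 6361.0
      = 12722.0 Hz

12722.0


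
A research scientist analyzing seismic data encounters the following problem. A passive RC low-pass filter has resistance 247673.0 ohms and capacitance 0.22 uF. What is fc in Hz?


Cutoff frequency of a first-order RC filter:
fc = 1 / (2 * pi * R * C)
C = 0.22 uF = 2.2e-07 F
fc = 1 / (2 * pi * 247673.0 * 2.2e-07)
   = 1 / 0.34235857800872
   = 2.920914 Hz

2.920914 Hz


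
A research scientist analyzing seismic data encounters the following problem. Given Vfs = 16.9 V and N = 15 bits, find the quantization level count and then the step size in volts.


Step 1 — number of quantization levels:
L = 2^N = 2^15 = 32768

Step 2 — LSB step size:
delta = Vfs / L
      = 16.9 / 32768
      = 0.00051575 V

Levels = 32768; step size = 0.00051575 V


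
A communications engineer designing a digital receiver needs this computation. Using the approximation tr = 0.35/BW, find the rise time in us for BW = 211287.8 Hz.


Rise time from bandwidth relationship:
tr = 0.35 / BW
   = 0.35 / 211287.8
   = 1.656508327e-06 s
   = 1.6565 us

1.6565 us


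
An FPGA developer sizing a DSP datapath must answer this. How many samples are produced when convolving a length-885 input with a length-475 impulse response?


Linear convolution output length:
L = N + M - 1
  = 885 + 475 - 1
  = 1359 samples

1359


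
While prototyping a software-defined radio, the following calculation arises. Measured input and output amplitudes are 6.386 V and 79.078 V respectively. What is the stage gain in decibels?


Voltage gain in dB:
G = 20 * log10(Vout / Vin)
  = 20 * log10(79.078 / 6.386)
  = 20 * log10(12.383025)
  = 20 * 1.092827
  = 21.86 dB

21.86 dB


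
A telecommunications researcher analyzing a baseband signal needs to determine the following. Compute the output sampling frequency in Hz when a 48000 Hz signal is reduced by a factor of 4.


Decimation reduces the sample rate:
fs_out = fs_in / M
       = 48000 / 4
       = 12000.0 Hz

12000.0 Hz


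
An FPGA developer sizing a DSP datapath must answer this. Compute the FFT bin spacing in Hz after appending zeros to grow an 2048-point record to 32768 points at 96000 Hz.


Frequency resolution after zero-padding:
N_padded = 2048 * 16 = 32768
df = fs / N_padded
   = 96000 / 32768
   = 2.9297 Hz

2.9297 Hz


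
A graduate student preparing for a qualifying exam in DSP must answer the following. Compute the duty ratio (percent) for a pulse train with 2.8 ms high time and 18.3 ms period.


Duty cycle as a percentage:
DC = (t_on / T) * 100
   = (2.8 / 18.3) * 100
   = 0.153005 * 100
   = 15.3 %

15.3 %


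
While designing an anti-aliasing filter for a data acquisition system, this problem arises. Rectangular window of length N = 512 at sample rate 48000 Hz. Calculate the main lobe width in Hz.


Main lobe width for a rectangular window:
Width = 2 * fs / N
      = 2 * 48000 / 512
      = 96000 / 512
      = 187.5 Hz

187.5 Hz


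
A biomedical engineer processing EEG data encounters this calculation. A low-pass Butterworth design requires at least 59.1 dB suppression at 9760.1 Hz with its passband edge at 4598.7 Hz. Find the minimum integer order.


Butterworth filter order formula:
n = log10(10^(A/10) - 1) / (2 * log10(f_stop/f_pass))
10^(59.1/10) - 1 = 812829.5162
f_stop/f_pass = 9760.1 / 4598.7 = 2.1224
n = 9.0417 -> ceil = 10

10


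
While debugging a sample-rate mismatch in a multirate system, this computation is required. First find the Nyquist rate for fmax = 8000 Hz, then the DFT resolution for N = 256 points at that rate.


Step 1 — Nyquist sampling rate:
fs = 2 * fmax = 2 * 8000 = 16000 Hz

Step 2 — DFT bin spacing:
df = fs / N = 16000 / 256 = 62.5 Hz

62.5 Hz


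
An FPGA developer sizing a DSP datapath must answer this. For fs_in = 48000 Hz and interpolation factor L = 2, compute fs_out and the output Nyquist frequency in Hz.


Step 1 — output sample rate after interpolation by L:
fs_out = L * fs_in = 2 * 48000 = 96000 Hz

Step 2 — Nyquist frequency of the output stream:
f_Nyq = fs_out / 2 = 96000 / 2 = 48000.0 Hz

fs_out = 96000 Hz; f_Nyquist = 48000.0 Hz


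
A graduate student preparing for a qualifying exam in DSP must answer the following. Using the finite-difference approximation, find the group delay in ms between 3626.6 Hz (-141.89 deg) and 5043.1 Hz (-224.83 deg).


Group delay from phase difference:
tau = -d(phi)/d(omega)
d(phi) = -82.94 deg = -1.447576 rad
d(omega) = 2*pi*(5043.1 - 3626.6) = 8900.132 rad/s
tau = -(-1.447576) / 8900.132
    = 0.1626 ms

0.1626 ms


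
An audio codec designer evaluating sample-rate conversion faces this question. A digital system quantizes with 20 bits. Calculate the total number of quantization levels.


Number of quantization levels = 2^N
= 2^20
= 1048576

1048576


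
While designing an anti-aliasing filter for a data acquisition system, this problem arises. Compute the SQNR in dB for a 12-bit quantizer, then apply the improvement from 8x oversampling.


Step 1 — baseline SQNR at Nyquist:
SQNR_base = 6.02*N + 1.76
          = 6.02*12 + 1.76
          = 74.0 dB

Step 2 — oversampling processing gain:
G = 10*log10(OSR) = 10*log10(8) = 9.03 dB

Step 3 — total:
SQNR_total = 74.0 + 9.03 = 83.03 dB

Base SQNR = 74.0 dB; oversampled SQNR = 83.03 dB


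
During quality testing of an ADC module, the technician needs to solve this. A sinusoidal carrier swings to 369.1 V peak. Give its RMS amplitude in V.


RMS voltage for a sinusoidal waveform:
V_rms = V_peak / sqrt(2)
      = 369.1 / 1.414214
      = 260.993 V

260.993 V


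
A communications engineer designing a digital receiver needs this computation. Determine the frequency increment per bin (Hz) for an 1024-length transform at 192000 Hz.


DFT frequency resolution:
df = fs / N
   = 192000 / 1024
   = 187.5 Hz

187.5 Hz


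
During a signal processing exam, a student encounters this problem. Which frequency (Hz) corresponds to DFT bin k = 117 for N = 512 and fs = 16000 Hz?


Frequency of DFT bin k:
f_k = k * fs / N
    = 117 * 16000 / 512
    = 1872000 / 512
    = 3656.25 Hz

3656.25 Hz


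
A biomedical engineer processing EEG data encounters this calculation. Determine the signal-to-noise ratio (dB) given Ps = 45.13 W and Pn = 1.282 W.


SNR in decibels:
SNR = 10 * log10(Ps / Pn)
    = 10 * log10(45.13 / 1.282)
    = 10 * log10(35.2028)
    = 10 * 1.5466
    = 15.47 dB

15.47 dB


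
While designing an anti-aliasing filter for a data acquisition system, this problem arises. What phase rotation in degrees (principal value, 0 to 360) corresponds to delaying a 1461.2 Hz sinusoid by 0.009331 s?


Phase shift from frequency and time delay:
phi = 360 * f * t_delay
    = 360 * 1461.2 * 0.009331
    = 4908.4 degrees
    mod 360 = 228.4 degrees

228.4 degrees


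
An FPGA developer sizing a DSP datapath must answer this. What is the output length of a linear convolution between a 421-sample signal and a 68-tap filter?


Linear convolution output length:
L = N + M - 1
  = 421 + 68 - 1
  = 488 samples

488


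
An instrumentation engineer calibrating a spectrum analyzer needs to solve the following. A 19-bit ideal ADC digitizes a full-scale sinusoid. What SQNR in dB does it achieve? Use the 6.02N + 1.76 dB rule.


Theoretical SNR for a full-scale sinusoid:
SNR = 6.02 * N + 1.76
    = 6.02 * 19 + 1.76
    = 114.38 + 1.76
    = 116.14 dB

116.14 dB


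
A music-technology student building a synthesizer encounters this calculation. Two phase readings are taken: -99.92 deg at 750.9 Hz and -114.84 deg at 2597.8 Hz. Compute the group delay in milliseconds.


Group delay from phase difference:
tau = -d(phi)/d(omega)
d(phi) = -14.92 deg = -0.260403 rad
d(omega) = 2*pi*(2597.8 - 750.9) = 11604.4149 rad/s
tau = -(-0.260403) / 11604.4149
    = 0.0224 ms

0.0224 ms


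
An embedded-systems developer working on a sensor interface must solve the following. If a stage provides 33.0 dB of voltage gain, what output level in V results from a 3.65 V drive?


Output voltage from dB gain:
V_out = V_in * 10^(gain_dB / 20)
      = 3.65 * 10^(33.0 / 20)
      = 3.65 * 44.668359
      = 163.0395 V

163.0395 V


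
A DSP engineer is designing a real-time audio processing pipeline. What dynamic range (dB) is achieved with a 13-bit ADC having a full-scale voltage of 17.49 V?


Dynamic range from full-scale to LSB:
V_min = V_max / 2^bits = 17.49 / 2^13
DR = 20 * log10(V_max / V_min)
   = 20 * log10(2^13)
   = 20 * 13 * log10(2)
   = 78.27 dB

78.27 dB


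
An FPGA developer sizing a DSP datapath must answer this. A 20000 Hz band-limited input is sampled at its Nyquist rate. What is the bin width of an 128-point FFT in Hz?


Step 1 — Nyquist sampling rate:
fs = 2 * fmax = 2 * 20000 = 40000 Hz

Step 2 — DFT bin spacing:
df = fs / N = 40000 / 128 = 312.5 Hz

312.5 Hz


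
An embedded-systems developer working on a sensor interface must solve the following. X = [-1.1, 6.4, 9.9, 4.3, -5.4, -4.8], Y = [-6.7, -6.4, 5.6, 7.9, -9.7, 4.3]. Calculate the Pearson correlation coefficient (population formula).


Pearson correlation coefficient (population):
r = cov(X,Y) / (std(X) * std(Y))
Mean X = 1.55, Mean Y = -0.8333
Cov(X,Y) = 15.885
Std(X) = 5.722106, Std(Y) = 6.928604
r = 0.4007

0.4007


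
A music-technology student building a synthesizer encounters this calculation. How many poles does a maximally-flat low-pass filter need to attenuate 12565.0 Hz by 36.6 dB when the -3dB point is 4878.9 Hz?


Butterworth filter order formula:
n = log10(10^(A/10) - 1) / (2 * log10(f_stop/f_pass))
10^(36.6/10) - 1 = 4569.8819
f_stop/f_pass = 12565.0 / 4878.9 = 2.5754
n = 4.4542 -> ceil = 5

5


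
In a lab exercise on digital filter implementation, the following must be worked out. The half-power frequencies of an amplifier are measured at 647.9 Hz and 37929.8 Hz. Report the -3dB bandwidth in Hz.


Bandwidth is the difference of -3dB frequencies:
BW = f_high - f_low
   = 37929.8 - 647.9
   = 37281.9 Hz

37281.9 Hz


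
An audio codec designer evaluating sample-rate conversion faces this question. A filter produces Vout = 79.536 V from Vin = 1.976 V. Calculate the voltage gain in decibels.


Voltage gain in dB:
G = 20 * log10(Vout / Vin)
  = 20 * log10(79.536 / 1.976)
  = 20 * log10(40.251012)
  = 20 * 1.604777
  = 32.1 dB

32.1 dB


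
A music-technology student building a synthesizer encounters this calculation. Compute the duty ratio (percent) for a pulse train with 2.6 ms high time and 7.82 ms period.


Duty cycle as a percentage:
DC = (t_on / T) * 100
   = (2.6 / 7.82) * 100
   = 0.332481 * 100
   = 33.25 %

33.25 %


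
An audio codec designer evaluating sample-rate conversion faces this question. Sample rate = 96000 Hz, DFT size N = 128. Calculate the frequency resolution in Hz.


DFT frequency resolution:
df = fs / N
   = 96000 / 128
   = 750.0 Hz

750.0 Hz


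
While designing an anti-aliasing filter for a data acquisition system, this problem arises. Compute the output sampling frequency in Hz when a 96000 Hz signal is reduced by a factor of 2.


Decimation reduces the sample rate:
fs_out = fs_in / M
       = 96000 / 2
       = 48000.0 Hz

48000.0 Hz


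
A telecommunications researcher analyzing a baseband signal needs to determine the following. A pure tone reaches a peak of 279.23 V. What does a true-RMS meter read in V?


RMS voltage for a sinusoidal waveform:
V_rms = V_peak / sqrt(2)
      = 279.23 / 1.414214
      = 197.445 V

197.445 V


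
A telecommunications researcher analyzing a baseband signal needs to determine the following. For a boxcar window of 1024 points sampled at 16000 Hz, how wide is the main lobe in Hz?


Main lobe width for a rectangular window:
Width = 2 * fs / N
      = 2 * 16000 / 1024
      = 32000 / 1024
      = 31.25 Hz

31.25 Hz


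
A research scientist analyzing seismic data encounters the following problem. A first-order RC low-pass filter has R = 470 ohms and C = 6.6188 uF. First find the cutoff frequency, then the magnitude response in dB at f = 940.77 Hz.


Step 1 — cutoff frequency:
fc = 1 / (2*pi*R*C)
C = 6.6188 uF = 6.6188e-06 F
fc = 1 / (2*pi*470*6.6188e-06)
   = 51.1615 Hz

Step 2 — magnitude at f = 940.77 Hz:
|H(f)| = 1 / sqrt(1 + (f/fc)^2)
f/fc = 940.77 / 51.1615 = 18.388241
|H| = 1 / sqrt(1 + 338.127407) = 0.0543023
|H|_dB = 20*log10(0.0543023) = -25.3 dB

fc = 51.1615 Hz; |H(940.77 Hz)| = -25.3 dB


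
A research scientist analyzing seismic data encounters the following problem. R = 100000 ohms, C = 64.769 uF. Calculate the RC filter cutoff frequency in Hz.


Cutoff frequency of a first-order RC filter:
fc = 1 / (2 * pi * R * C)
C = 64.769 uF = 6.4769e-05 F
fc = 1 / (2 * pi * 100000 * 6.4769e-05)
   = 1 / 40.695562916071
   = 0.024573 Hz

0.024573 Hz


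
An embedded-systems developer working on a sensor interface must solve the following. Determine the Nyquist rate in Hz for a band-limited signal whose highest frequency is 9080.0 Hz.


The Nyquist rate is twice the maximum frequency component.
fs_min = 2 * fmax
      = 2 * 9080.0
      = 18160.0 Hz

18160.0


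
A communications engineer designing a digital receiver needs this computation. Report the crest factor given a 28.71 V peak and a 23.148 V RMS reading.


Crest factor is the ratio of peak to RMS:
CF = V_peak / V_rms
   = 28.71 / 23.148
   = 1.2403

1.2403


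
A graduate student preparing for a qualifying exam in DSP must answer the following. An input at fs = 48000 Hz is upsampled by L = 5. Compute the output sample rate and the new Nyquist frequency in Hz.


Step 1 — output sample rate after interpolation by L:
fs_out = L * fs_in = 5 * 48000 = 240000 Hz

Step 2 — Nyquist frequency of the output stream:
f_Nyq = fs_out / 2 = 240000 / 2 = 120000.0 Hz

fs_out = 240000 Hz; f_Nyquist = 120000.0 Hz


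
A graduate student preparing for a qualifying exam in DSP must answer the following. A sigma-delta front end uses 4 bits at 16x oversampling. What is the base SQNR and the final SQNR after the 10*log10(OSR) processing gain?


Step 1 — baseline SQNR at Nyquist:
SQNR_base = 6.02*N + 1.76
          = 6.02*4 + 1.76
          = 25.84 dB

Step 2 — oversampling processing gain:
G = 10*log10(OSR) = 10*log10(16) = 12.04 dB

Step 3 — total:
SQNR_total = 25.84 + 12.04 = 37.88 dB

Base SQNR = 25.84 dB; oversampled SQNR = 37.88 dB


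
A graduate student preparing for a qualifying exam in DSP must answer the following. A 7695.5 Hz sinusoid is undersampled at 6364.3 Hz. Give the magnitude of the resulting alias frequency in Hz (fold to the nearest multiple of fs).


Compute the nearest integer multiple of fs to the signal:
n = round(7695.5 / 6364.3) = 1
f_alias = |7695.5 - 1 * 6364.3|
        = |7695.5 - 6364.3|
        = 1331.2 Hz

1331.2


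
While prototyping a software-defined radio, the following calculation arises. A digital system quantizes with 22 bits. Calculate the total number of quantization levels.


Number of quantization levels = 2^N
= 2^22
= 4194304

4194304


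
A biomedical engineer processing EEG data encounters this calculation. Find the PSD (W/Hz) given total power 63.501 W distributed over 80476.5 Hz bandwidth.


Power spectral density:
PSD = P / BW
    = 63.501 / 80476.5
    = 0.00078906 W/Hz

0.00078906 W/Hz


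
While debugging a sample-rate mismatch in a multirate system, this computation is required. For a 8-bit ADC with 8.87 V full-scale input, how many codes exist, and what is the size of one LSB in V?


Step 1 — number of quantization levels:
L = 2^N = 2^8 = 256

Step 2 — LSB step size:
delta = Vfs / L
      = 8.87 / 256
      = 0.03464844 V

Levels = 256; step size = 0.03464844 V


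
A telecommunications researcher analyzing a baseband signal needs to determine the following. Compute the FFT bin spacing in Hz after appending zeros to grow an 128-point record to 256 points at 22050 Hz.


Frequency resolution after zero-padding:
N_padded = 128 * 2 = 256
df = fs / N_padded
   = 22050 / 256
   = 86.1328 Hz

86.1328 Hz


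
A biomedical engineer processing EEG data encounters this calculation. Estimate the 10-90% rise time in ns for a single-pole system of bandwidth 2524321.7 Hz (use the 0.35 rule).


Rise time from bandwidth relationship:
tr = 0.35 / BW
   = 0.35 / 2524321.7
   = 1.386511077e-07 s
   = 138.6511 ns

138.6511 ns


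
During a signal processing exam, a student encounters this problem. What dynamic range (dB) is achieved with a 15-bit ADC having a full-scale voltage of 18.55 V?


Dynamic range from full-scale to LSB:
V_min = V_max / 2^bits = 18.55 / 2^15
DR = 20 * log10(V_max / V_min)
   = 20 * log10(2^15)
   = 20 * 15 * log10(2)
   = 90.31 dB

90.31 dB


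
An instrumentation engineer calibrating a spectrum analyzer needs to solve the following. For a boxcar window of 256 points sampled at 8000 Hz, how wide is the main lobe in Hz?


Main lobe width for a rectangular window:
Width = 2 * fs / N
      = 2 * 8000 / 256
      = 16000 / 256
      = 62.5 Hz

62.5 Hz


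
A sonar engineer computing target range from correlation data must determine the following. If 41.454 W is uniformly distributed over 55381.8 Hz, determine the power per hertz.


Power spectral density:
PSD = P / BW
    = 41.454 / 55381.8
    = 0.00074851 W/Hz

0.00074851 W/Hz


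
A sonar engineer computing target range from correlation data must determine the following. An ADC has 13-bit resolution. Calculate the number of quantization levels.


Number of quantization levels = 2^N
= 2^13
= 8192

8192


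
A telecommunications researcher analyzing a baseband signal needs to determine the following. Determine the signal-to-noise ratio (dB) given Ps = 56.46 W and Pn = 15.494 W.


SNR in decibels:
SNR = 10 * log10(Ps / Pn)
    = 10 * log10(56.46 / 15.494)
    = 10 * log10(3.644)
    = 10 * 0.5616
    = 5.62 dB

5.62 dB


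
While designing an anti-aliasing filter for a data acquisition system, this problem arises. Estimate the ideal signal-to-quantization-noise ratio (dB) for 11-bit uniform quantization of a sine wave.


Theoretical SNR for a full-scale sinusoid:
SNR = 6.02 * N + 1.76
    = 6.02 * 11 + 1.76
    = 66.22 + 1.76
    = 67.98 dB

67.98 dB


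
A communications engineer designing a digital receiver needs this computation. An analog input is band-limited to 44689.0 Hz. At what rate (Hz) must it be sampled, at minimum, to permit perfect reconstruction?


The Nyquist rate is twice the maximum frequency component.
fs_min = 2 * fmax
      = 2 * 44689.0
      = 89378.0 Hz

89378.0


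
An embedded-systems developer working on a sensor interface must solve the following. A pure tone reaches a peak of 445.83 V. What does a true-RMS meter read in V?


RMS voltage for a sinusoidal waveform:
V_rms = V_peak / sqrt(2)
      = 445.83 / 1.414214
      = 315.249 V

315.249 V


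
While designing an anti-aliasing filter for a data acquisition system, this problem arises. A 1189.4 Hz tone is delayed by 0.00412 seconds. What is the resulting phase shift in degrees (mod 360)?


Phase shift from frequency and time delay:
phi = 360 * f * t_delay
    = 360 * 1189.4 * 0.00412
    = 1764.12 degrees
    mod 360 = 324.12 degrees

324.12 degrees


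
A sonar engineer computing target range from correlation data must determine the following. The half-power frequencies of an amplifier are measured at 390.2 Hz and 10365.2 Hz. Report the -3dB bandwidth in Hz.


Bandwidth is the difference of -3dB frequencies:
BW = f_high - f_low
   = 10365.2 - 390.2
   = 9975.0 Hz

9975.0 Hz


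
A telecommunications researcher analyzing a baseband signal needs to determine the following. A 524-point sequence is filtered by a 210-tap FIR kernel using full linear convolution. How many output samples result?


Linear convolution output length:
L = N + M - 1
  = 524 + 210 - 1
  = 733 samples

733


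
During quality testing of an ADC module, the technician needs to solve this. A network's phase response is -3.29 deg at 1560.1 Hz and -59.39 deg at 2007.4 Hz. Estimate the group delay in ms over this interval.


Group delay from phase difference:
tau = -d(phi)/d(omega)
d(phi) = -56.1 deg = -0.97913 rad
d(omega) = 2*pi*(2007.4 - 1560.1) = 2810.4688 rad/s
tau = -(-0.97913) / 2810.4688
    = 0.3484 ms

0.3484 ms


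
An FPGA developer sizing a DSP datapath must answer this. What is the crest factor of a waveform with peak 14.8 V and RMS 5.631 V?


Crest factor is the ratio of peak to RMS:
CF = V_peak / V_rms
   = 14.8 / 5.631
   = 2.6283

2.6283


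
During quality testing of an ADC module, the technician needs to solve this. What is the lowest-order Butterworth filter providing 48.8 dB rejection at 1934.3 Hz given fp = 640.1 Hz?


Butterworth filter order formula:
n = log10(10^(A/10) - 1) / (2 * log10(f_stop/f_pass))
10^(48.8/10) - 1 = 75856.7575
f_stop/f_pass = 1934.3 / 640.1 = 3.0219
n = 5.0804 -> ceil = 6

6


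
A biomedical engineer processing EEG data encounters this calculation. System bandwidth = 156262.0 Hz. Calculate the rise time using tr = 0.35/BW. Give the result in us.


Rise time from bandwidth relationship:
tr = 0.35 / BW
   = 0.35 / 156262.0
   = 2.239827981e-06 s
   = 2.2398 us

2.2398 us


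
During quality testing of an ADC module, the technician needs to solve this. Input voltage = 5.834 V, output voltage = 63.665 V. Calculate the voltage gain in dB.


Voltage gain in dB:
G = 20 * log10(Vout / Vin)
  = 20 * log10(63.665 / 5.834)
  = 20 * log10(10.912753)
  = 20 * 1.037934
  = 20.76 dB

20.76 dB


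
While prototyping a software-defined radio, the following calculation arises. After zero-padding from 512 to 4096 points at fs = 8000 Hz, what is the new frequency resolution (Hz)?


Frequency resolution after zero-padding:
N_padded = 512 * 8 = 4096
df = fs / N_padded
   = 8000 / 4096
   = 1.9531 Hz

1.9531 Hz


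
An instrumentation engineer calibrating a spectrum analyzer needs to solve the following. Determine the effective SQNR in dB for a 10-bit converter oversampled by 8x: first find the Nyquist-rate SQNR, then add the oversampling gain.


Step 1 — baseline SQNR at Nyquist:
SQNR_base = 6.02*N + 1.76
          = 6.02*10 + 1.76
          = 61.96 dB

Step 2 — oversampling processing gain:
G = 10*log10(OSR) = 10*log10(8) = 9.03 dB

Step 3 — total:
SQNR_total = 61.96 + 9.03 = 70.99 dB

Base SQNR = 61.96 dB; oversampled SQNR = 70.99 dB


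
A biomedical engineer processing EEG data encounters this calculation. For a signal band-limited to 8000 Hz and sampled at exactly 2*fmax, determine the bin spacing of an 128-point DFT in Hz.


Step 1 — Nyquist sampling rate:
fs = 2 * fmax = 2 * 8000 = 16000 Hz

Step 2 — DFT bin spacing:
df = fs / N = 16000 / 128 = 125.0 Hz

125.0 Hz


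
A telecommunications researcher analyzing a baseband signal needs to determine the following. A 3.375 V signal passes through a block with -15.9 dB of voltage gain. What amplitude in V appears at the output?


Output voltage from dB gain:
V_out = V_in * 10^(gain_dB / 20)
      = 3.375 * 10^(-15.9 / 20)
      = 3.375 * 0.160325
      = 0.5411 V

0.5411 V


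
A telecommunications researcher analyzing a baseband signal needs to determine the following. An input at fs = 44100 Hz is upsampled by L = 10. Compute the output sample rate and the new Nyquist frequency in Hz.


Step 1 — output sample rate after interpolation by L:
fs_out = L * fs_in = 10 * 44100 = 441000 Hz

Step 2 — Nyquist frequency of the output stream:
f_Nyq = fs_out / 2 = 441000 / 2 = 220500.0 Hz

fs_out = 441000 Hz; f_Nyquist = 220500.0 Hz


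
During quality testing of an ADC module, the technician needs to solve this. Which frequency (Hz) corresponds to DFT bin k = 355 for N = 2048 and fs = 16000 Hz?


Frequency of DFT bin k:
f_k = k * fs / N
    = 355 * 16000 / 2048
    = 5680000 / 2048
    = 2773.438 Hz

2773.438 Hz


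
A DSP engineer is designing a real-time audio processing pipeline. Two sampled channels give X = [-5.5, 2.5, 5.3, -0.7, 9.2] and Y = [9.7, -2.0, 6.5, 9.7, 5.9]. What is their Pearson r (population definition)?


Pearson correlation coefficient (population):
r = cov(X,Y) / (std(X) * std(Y))
Mean X = 2.16, Mean Y = 5.96
Cov(X,Y) = -8.1556
Std(X) = 5.027763, Std(Y) = 4.280934
r = -0.3789

-0.3789


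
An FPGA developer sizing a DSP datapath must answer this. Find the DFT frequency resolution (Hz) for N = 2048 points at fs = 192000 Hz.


DFT frequency resolution:
df = fs / N
   = 192000 / 2048
   = 93.75 Hz

93.75 Hz


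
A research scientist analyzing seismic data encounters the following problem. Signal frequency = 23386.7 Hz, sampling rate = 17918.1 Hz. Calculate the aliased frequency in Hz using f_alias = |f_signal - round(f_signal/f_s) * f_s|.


Compute the nearest integer multiple of fs to the signal:
n = round(23386.7 / 17918.1) = 1
f_alias = |23386.7 - 1 * 17918.1|
        = |23386.7 - 17918.1|
        = 5468.6 Hz

5468.6


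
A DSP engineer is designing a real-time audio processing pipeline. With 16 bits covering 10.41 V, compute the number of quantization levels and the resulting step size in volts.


Step 1 — number of quantization levels:
L = 2^N = 2^16 = 65536

Step 2 — LSB step size:
delta = Vfs / L
      = 10.41 / 65536
      = 0.00015884 V

Levels = 65536; step size = 0.00015884 V


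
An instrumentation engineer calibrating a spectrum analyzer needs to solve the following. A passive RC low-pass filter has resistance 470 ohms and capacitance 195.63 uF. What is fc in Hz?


Cutoff frequency of a first-order RC filter:
fc = 1 / (2 * pi * R * C)
C = 195.63 uF = 0.00019563 F
fc = 1 / (2 * pi * 470 * 0.00019563)
   = 1 / 0.57771438457246
   = 1.730959 Hz

1.730959 Hz


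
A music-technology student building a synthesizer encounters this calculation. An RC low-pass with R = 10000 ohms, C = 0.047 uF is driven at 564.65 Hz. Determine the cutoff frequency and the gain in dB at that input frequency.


Step 1 — cutoff frequency:
fc = 1 / (2*pi*R*C)
C = 0.047 uF = 4.7e-08 F
fc = 1 / (2*pi*10000*4.7e-08)
   = 338.628 Hz

Step 2 — magnitude at f = 564.65 Hz:
|H(f)| = 1 / sqrt(1 + (f/fc)^2)
f/fc = 564.65 / 338.628 = 1.667464
|H| = 1 / sqrt(1 + 2.780436) = 0.5143148
|H|_dB = 20*log10(0.5143148) = -5.78 dB

fc = 338.628 Hz; |H(564.65 Hz)| = -5.78 dB


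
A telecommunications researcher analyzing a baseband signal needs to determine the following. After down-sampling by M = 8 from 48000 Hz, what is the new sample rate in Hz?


Decimation reduces the sample rate:
fs_out = fs_in / M
       = 48000 / 8
       = 6000.0 Hz

6000.0 Hz


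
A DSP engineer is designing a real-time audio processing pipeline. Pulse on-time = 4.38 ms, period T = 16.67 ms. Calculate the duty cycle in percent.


Duty cycle as a percentage:
DC = (t_on / T) * 100
   = (4.38 / 16.67) * 100
   = 0.262747 * 100
   = 26.27 %

26.27 %


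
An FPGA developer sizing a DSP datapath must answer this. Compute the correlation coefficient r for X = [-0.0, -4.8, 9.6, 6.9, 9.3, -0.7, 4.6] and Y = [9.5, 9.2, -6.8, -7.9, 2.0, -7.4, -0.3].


Pearson correlation coefficient (population):
r = cov(X,Y) / (std(X) * std(Y))
Mean X = 3.5571, Mean Y = -0.2429
Cov(X,Y) = -19.357551
Std(X) = 5.1043, Std(Y) = 6.989555
r = -0.5426

-0.5426


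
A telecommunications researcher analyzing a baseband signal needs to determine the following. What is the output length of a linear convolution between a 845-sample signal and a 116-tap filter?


Linear convolution output length:
L = N + M - 1
  = 845 + 116 - 1
  = 960 samples

960


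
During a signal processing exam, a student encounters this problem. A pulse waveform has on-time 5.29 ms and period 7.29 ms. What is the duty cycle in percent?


Duty cycle as a percentage:
DC = (t_on / T) * 100
   = (5.29 / 7.29) * 100
   = 0.725652 * 100
   = 72.57 %

72.57 %


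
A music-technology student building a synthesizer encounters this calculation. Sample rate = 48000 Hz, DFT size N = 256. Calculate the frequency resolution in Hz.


DFT frequency resolution:
df = fs / N
   = 48000 / 256
   = 187.5 Hz

187.5 Hz


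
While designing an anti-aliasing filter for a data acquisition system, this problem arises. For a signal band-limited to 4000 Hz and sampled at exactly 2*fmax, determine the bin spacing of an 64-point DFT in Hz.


Step 1 — Nyquist sampling rate:
fs = 2 * fmax = 2 * 4000 = 8000 Hz

Step 2 — DFT bin spacing:
df = fs / N = 8000 / 64 = 125.0 Hz

125.0 Hz


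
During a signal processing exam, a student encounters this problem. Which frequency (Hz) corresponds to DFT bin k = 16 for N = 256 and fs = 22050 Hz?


Frequency of DFT bin k:
f_k = k * fs / N
    = 16 * 22050 / 256
    = 352800 / 256
    = 1378.125 Hz

1378.125 Hz


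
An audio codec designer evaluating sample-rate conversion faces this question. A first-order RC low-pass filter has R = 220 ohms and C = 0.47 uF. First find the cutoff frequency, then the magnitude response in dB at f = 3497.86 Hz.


Step 1 — cutoff frequency:
fc = 1 / (2*pi*R*C)
C = 0.47 uF = 4.7e-07 F
fc = 1 / (2*pi*220*4.7e-07)
   = 1539.216 Hz

Step 2 — magnitude at f = 3497.86 Hz:
|H(f)| = 1 / sqrt(1 + (f/fc)^2)
f/fc = 3497.86 / 1539.216 = 2.272495
|H| = 1 / sqrt(1 + 5.164234) = 0.4027731
|H|_dB = 20*log10(0.4027731) = -7.9 dB

fc = 1539.216 Hz; |H(3497.86 Hz)| = -7.9 dB


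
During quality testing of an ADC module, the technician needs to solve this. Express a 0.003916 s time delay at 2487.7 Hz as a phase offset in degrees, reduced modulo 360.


Phase shift from frequency and time delay:
phi = 360 * f * t_delay
    = 360 * 2487.7 * 0.003916
    = 3507.06 degrees
    mod 360 = 267.06 degrees

267.06 degrees


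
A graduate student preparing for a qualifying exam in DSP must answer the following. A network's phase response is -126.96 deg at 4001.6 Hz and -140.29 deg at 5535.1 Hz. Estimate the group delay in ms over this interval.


Group delay from phase difference:
tau = -d(phi)/d(omega)
d(phi) = -13.33 deg = -0.232652 rad
d(omega) = 2*pi*(5535.1 - 4001.6) = 9635.2647 rad/s
tau = -(-0.232652) / 9635.2647
    = 0.0241 ms

0.0241 ms


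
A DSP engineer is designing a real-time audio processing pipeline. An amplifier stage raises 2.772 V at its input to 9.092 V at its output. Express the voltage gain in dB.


Voltage gain in dB:
G = 20 * log10(Vout / Vin)
  = 20 * log10(9.092 / 2.772)
  = 20 * log10(3.279942)
  = 20 * 0.515866
  = 10.32 dB

10.32 dB


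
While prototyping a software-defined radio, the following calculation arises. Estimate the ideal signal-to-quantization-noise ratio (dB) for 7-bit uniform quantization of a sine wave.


Theoretical SNR for a full-scale sinusoid:
SNR = 6.02 * N + 1.76
    = 6.02 * 7 + 1.76
    = 42.14 + 1.76
    = 43.9 dB

43.9 dB


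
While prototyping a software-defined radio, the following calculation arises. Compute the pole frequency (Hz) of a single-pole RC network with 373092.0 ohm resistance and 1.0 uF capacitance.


Cutoff frequency of a first-order RC filter:
fc = 1 / (2 * pi * R * C)
C = 1.0 uF = 1e-06 F
fc = 1 / (2 * pi * 373092.0 * 1e-06)
   = 1 / 2.3442061726262
   = 0.426584 Hz

0.426584 Hz


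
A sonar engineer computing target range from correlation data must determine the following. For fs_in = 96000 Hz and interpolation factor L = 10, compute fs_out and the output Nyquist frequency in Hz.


Step 1 — output sample rate after interpolation by L:
fs_out = L * fs_in = 10 * 96000 = 960000 Hz

Step 2 — Nyquist frequency of the output stream:
f_Nyq = fs_out / 2 = 960000 / 2 = 480000.0 Hz

fs_out = 960000 Hz; f_Nyquist = 480000.0 Hz


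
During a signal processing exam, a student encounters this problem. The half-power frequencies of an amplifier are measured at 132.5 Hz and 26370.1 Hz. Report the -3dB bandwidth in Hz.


Bandwidth is the difference of -3dB frequencies:
BW = f_high - f_low
   = 26370.1 - 132.5
   = 26237.6 Hz

26237.6 Hz


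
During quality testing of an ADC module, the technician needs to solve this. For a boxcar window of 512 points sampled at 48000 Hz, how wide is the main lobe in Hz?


Main lobe width for a rectangular window:
Width = 2 * fs / N
      = 2 * 48000 / 512
      = 96000 / 512
      = 187.5 Hz

187.5 Hz


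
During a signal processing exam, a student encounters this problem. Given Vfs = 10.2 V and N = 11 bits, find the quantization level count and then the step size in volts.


Step 1 — number of quantization levels:
L = 2^N = 2^11 = 2048

Step 2 — LSB step size:
delta = Vfs / L
      = 10.2 / 2048
      = 0.00498047 V

Levels = 2048; step size = 0.00498047 V


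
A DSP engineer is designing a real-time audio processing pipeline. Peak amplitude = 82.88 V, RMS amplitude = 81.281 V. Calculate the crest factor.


Crest factor is the ratio of peak to RMS:
CF = V_peak / V_rms
   = 82.88 / 81.281
   = 1.0197

1.0197


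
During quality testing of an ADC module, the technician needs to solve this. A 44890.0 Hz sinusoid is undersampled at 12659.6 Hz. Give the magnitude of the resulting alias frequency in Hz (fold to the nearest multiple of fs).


Compute the nearest integer multiple of fs to the signal:
n = round(44890.0 / 12659.6) = 4
f_alias = |44890.0 - 4 * 12659.6|
        = |44890.0 - 50638.4|
        = 5748.4 Hz

5748.4
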